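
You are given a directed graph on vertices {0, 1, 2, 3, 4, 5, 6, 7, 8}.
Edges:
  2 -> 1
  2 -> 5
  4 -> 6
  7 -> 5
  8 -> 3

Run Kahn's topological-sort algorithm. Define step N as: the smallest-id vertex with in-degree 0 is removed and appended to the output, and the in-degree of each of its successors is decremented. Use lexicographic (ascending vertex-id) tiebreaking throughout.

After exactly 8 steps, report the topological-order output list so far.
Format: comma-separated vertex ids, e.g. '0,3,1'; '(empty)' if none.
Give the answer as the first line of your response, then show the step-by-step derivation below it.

0,2,1,4,6,7,5,8

step 1: output 0; order=[0]; indeg=(0,1,0,1,0,2,1,0,0)
step 2: output 2; order=[0,2]; indeg=(0,0,0,1,0,1,1,0,0)
step 3: output 1; order=[0,2,1]; indeg=(0,0,0,1,0,1,1,0,0)
step 4: output 4; order=[0,2,1,4]; indeg=(0,0,0,1,0,1,0,0,0)
step 5: output 6; order=[0,2,1,4,6]; indeg=(0,0,0,1,0,1,0,0,0)
step 6: output 7; order=[0,2,1,4,6,7]; indeg=(0,0,0,1,0,0,0,0,0)
step 7: output 5; order=[0,2,1,4,6,7,5]; indeg=(0,0,0,1,0,0,0,0,0)
step 8: output 8; order=[0,2,1,4,6,7,5,8]; indeg=(0,0,0,0,0,0,0,0,0)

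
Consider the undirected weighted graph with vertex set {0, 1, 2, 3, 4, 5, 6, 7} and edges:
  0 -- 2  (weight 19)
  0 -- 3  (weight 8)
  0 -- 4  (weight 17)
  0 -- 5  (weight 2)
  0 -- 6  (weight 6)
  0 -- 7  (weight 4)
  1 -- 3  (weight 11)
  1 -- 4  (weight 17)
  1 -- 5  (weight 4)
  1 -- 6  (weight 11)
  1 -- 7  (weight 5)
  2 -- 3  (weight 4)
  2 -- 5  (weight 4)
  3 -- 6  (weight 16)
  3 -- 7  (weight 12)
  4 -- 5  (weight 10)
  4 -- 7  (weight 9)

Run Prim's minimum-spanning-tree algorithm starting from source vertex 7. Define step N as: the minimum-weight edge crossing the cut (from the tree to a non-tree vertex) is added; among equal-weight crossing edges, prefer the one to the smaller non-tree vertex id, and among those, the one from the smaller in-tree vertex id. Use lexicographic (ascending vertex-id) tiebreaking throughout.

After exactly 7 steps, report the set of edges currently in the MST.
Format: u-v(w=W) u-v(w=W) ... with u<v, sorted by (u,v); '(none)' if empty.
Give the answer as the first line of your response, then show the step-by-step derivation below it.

0-5(w=2) 0-6(w=6) 0-7(w=4) 1-5(w=4) 2-3(w=4) 2-5(w=4) 4-7(w=9)

step 1: add edge 0-7 (w=4); MST = {0-7(w=4)}
step 2: add edge 0-5 (w=2); MST = {0-5(w=2) 0-7(w=4)}
step 3: add edge 1-5 (w=4); MST = {0-5(w=2) 0-7(w=4) 1-5(w=4)}
step 4: add edge 2-5 (w=4); MST = {0-5(w=2) 0-7(w=4) 1-5(w=4) 2-5(w=4)}
step 5: add edge 2-3 (w=4); MST = {0-5(w=2) 0-7(w=4) 1-5(w=4) 2-3(w=4) 2-5(w=4)}
step 6: add edge 0-6 (w=6); MST = {0-5(w=2) 0-6(w=6) 0-7(w=4) 1-5(w=4) 2-3(w=4) 2-5(w=4)}
step 7: add edge 4-7 (w=9); MST = {0-5(w=2) 0-6(w=6) 0-7(w=4) 1-5(w=4) 2-3(w=4) 2-5(w=4) 4-7(w=9)}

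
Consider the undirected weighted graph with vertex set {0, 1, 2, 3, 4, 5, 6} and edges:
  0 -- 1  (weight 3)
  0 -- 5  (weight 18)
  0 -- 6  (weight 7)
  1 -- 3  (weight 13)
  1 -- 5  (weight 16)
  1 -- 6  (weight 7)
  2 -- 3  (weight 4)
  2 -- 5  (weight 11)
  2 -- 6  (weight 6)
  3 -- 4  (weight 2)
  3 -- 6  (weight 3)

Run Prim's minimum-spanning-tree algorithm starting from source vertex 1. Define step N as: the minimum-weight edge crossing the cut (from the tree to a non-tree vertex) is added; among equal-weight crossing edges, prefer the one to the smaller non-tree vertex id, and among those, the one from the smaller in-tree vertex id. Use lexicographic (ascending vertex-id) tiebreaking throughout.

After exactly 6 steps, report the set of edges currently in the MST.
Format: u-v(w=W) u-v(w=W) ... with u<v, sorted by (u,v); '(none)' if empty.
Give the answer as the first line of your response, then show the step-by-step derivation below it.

0-1(w=3) 0-6(w=7) 2-3(w=4) 2-5(w=11) 3-4(w=2) 3-6(w=3)

step 1: add edge 0-1 (w=3); MST = {0-1(w=3)}
step 2: add edge 0-6 (w=7); MST = {0-1(w=3) 0-6(w=7)}
step 3: add edge 3-6 (w=3); MST = {0-1(w=3) 0-6(w=7) 3-6(w=3)}
step 4: add edge 3-4 (w=2); MST = {0-1(w=3) 0-6(w=7) 3-4(w=2) 3-6(w=3)}
step 5: add edge 2-3 (w=4); MST = {0-1(w=3) 0-6(w=7) 2-3(w=4) 3-4(w=2) 3-6(w=3)}
step 6: add edge 2-5 (w=11); MST = {0-1(w=3) 0-6(w=7) 2-3(w=4) 2-5(w=11) 3-4(w=2) 3-6(w=3)}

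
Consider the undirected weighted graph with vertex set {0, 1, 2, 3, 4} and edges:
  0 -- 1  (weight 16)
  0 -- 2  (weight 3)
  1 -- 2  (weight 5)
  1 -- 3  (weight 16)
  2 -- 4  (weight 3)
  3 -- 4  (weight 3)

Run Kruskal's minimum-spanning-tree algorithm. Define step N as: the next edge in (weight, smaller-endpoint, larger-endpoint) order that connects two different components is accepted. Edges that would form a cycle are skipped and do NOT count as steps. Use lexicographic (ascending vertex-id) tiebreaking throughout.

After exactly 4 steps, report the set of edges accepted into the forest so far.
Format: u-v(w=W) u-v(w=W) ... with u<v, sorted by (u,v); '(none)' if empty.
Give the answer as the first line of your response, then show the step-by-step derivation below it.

0-2(w=3) 1-2(w=5) 2-4(w=3) 3-4(w=3)

step 1: add edge 0-2 (w=3); MST = {0-2(w=3)}
step 2: add edge 2-4 (w=3); MST = {0-2(w=3) 2-4(w=3)}
step 3: add edge 3-4 (w=3); MST = {0-2(w=3) 2-4(w=3) 3-4(w=3)}
step 4: add edge 1-2 (w=5); MST = {0-2(w=3) 1-2(w=5) 2-4(w=3) 3-4(w=3)}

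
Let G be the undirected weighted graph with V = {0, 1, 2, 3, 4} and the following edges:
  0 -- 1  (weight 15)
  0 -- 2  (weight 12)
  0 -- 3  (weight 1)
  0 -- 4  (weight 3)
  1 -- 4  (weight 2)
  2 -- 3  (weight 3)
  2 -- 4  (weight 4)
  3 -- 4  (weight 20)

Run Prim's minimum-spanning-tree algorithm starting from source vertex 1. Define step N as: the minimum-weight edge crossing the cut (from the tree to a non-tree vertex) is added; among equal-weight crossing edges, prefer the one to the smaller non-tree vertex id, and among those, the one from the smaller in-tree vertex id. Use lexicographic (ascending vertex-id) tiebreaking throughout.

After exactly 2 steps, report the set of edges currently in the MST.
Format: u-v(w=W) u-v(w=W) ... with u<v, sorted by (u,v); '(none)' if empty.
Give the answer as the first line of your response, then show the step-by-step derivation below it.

0-4(w=3) 1-4(w=2)

step 1: add edge 1-4 (w=2); MST = {1-4(w=2)}
step 2: add edge 0-4 (w=3); MST = {0-4(w=3) 1-4(w=2)}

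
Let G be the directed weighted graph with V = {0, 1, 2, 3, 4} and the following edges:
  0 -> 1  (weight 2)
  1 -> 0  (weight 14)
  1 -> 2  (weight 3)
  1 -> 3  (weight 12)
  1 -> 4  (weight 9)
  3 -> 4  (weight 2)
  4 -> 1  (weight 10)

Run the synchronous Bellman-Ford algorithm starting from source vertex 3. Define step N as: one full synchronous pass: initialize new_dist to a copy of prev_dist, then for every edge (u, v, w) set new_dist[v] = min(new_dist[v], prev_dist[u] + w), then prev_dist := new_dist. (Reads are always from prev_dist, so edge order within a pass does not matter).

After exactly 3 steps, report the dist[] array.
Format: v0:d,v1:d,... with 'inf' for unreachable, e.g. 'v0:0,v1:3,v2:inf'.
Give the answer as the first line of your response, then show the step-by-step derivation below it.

v0:26,v1:12,v2:15,v3:0,v4:2

step 1: dist = v0:inf,v1:inf,v2:inf,v3:0,v4:2
step 2: dist = v0:inf,v1:12,v2:inf,v3:0,v4:2
step 3: dist = v0:26,v1:12,v2:15,v3:0,v4:2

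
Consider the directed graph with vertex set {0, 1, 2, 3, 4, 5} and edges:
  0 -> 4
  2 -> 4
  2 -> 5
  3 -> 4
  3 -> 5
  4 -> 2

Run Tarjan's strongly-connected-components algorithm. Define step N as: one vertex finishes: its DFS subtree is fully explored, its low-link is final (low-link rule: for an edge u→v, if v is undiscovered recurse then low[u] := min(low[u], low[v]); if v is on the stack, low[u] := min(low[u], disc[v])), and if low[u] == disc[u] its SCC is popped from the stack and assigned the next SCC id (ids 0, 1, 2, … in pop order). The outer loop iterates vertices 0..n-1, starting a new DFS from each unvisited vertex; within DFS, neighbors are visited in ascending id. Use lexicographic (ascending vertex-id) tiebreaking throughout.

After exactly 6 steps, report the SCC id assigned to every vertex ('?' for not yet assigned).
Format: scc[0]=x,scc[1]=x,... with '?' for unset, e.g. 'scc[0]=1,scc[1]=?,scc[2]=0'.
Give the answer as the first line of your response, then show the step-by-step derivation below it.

scc[0]=2,scc[1]=3,scc[2]=1,scc[3]=4,scc[4]=1,scc[5]=0

step 1: low=(low[0]=0,low[1]=?,low[2]=1,low[3]=?,low[4]=1,low[5]=3); scc=(scc[0]=?,scc[1]=?,scc[2]=?,scc[3]=?,scc[4]=?,scc[5]=0)
step 2: low=(low[0]=0,low[1]=?,low[2]=1,low[3]=?,low[4]=1,low[5]=3); scc=(scc[0]=?,scc[1]=?,scc[2]=?,scc[3]=?,scc[4]=?,scc[5]=0)
step 3: low=(low[0]=0,low[1]=?,low[2]=1,low[3]=?,low[4]=1,low[5]=3); scc=(scc[0]=?,scc[1]=?,scc[2]=1,scc[3]=?,scc[4]=1,scc[5]=0)
step 4: low=(low[0]=0,low[1]=?,low[2]=1,low[3]=?,low[4]=1,low[5]=3); scc=(scc[0]=2,scc[1]=?,scc[2]=1,scc[3]=?,scc[4]=1,scc[5]=0)
step 5: low=(low[0]=0,low[1]=4,low[2]=1,low[3]=?,low[4]=1,low[5]=3); scc=(scc[0]=2,scc[1]=3,scc[2]=1,scc[3]=?,scc[4]=1,scc[5]=0)
step 6: low=(low[0]=0,low[1]=4,low[2]=1,low[3]=5,low[4]=1,low[5]=3); scc=(scc[0]=2,scc[1]=3,scc[2]=1,scc[3]=4,scc[4]=1,scc[5]=0)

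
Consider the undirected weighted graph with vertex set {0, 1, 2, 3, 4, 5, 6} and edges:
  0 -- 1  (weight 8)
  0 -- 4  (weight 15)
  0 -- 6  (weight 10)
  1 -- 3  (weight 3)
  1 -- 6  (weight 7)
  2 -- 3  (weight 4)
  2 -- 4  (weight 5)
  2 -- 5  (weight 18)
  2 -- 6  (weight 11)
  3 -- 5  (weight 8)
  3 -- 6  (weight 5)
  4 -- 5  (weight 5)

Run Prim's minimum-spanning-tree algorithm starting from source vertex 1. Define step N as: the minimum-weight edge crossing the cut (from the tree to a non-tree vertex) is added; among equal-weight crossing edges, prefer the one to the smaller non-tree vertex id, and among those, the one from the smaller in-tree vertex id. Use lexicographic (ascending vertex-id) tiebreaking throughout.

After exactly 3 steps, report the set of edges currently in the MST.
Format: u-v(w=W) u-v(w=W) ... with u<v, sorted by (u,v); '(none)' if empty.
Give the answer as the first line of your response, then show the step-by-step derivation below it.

1-3(w=3) 2-3(w=4) 2-4(w=5)

step 1: add edge 1-3 (w=3); MST = {1-3(w=3)}
step 2: add edge 2-3 (w=4); MST = {1-3(w=3) 2-3(w=4)}
step 3: add edge 2-4 (w=5); MST = {1-3(w=3) 2-3(w=4) 2-4(w=5)}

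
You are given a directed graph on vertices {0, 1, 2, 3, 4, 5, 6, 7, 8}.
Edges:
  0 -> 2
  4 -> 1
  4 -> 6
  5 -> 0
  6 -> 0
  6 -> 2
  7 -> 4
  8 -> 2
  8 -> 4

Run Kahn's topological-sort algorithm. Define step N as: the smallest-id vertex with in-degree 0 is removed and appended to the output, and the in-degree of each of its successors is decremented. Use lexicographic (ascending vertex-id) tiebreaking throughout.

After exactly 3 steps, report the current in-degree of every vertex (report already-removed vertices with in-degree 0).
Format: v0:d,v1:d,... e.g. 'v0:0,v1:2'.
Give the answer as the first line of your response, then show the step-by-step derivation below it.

v0:1,v1:1,v2:3,v3:0,v4:1,v5:0,v6:1,v7:0,v8:0

step 1: output 3; order=[3]; indeg=(2,1,3,0,2,0,1,0,0)
step 2: output 5; order=[3,5]; indeg=(1,1,3,0,2,0,1,0,0)
step 3: output 7; order=[3,5,7]; indeg=(1,1,3,0,1,0,1,0,0)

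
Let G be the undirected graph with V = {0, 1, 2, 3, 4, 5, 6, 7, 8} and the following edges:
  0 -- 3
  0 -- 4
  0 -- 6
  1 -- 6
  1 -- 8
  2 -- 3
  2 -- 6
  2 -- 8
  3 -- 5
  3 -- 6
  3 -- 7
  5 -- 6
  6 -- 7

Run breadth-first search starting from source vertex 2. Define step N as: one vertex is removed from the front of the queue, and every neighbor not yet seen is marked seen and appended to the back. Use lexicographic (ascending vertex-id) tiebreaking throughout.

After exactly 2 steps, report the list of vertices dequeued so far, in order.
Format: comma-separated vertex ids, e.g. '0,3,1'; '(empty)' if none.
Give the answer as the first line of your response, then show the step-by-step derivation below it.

2,3

step 1: dequeue 2; queue=[3,6,8]; order=2
step 2: dequeue 3; queue=[6,8,0,5,7]; order=2,3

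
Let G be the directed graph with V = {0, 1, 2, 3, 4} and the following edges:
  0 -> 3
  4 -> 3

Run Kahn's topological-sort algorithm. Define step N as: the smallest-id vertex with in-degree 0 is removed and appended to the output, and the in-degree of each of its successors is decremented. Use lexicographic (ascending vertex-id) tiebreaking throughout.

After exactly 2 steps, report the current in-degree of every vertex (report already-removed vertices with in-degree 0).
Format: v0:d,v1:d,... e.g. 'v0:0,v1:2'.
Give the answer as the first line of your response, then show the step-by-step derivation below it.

v0:0,v1:0,v2:0,v3:1,v4:0

step 1: output 0; order=[0]; indeg=(0,0,0,1,0)
step 2: output 1; order=[0,1]; indeg=(0,0,0,1,0)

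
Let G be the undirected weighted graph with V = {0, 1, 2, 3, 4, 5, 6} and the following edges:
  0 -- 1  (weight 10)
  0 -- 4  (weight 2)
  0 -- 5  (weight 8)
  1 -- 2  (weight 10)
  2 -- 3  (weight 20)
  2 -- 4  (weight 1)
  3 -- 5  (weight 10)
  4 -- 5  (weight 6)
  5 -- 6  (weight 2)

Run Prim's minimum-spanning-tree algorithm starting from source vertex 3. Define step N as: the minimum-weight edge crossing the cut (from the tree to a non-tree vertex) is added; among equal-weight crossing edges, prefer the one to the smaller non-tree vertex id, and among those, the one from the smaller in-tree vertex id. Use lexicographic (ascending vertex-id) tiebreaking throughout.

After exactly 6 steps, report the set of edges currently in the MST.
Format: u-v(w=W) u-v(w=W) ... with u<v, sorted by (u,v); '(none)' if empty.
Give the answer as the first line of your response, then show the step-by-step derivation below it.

0-1(w=10) 0-4(w=2) 2-4(w=1) 3-5(w=10) 4-5(w=6) 5-6(w=2)

step 1: add edge 3-5 (w=10); MST = {3-5(w=10)}
step 2: add edge 5-6 (w=2); MST = {3-5(w=10) 5-6(w=2)}
step 3: add edge 4-5 (w=6); MST = {3-5(w=10) 4-5(w=6) 5-6(w=2)}
step 4: add edge 2-4 (w=1); MST = {2-4(w=1) 3-5(w=10) 4-5(w=6) 5-6(w=2)}
step 5: add edge 0-4 (w=2); MST = {0-4(w=2) 2-4(w=1) 3-5(w=10) 4-5(w=6) 5-6(w=2)}
step 6: add edge 0-1 (w=10); MST = {0-1(w=10) 0-4(w=2) 2-4(w=1) 3-5(w=10) 4-5(w=6) 5-6(w=2)}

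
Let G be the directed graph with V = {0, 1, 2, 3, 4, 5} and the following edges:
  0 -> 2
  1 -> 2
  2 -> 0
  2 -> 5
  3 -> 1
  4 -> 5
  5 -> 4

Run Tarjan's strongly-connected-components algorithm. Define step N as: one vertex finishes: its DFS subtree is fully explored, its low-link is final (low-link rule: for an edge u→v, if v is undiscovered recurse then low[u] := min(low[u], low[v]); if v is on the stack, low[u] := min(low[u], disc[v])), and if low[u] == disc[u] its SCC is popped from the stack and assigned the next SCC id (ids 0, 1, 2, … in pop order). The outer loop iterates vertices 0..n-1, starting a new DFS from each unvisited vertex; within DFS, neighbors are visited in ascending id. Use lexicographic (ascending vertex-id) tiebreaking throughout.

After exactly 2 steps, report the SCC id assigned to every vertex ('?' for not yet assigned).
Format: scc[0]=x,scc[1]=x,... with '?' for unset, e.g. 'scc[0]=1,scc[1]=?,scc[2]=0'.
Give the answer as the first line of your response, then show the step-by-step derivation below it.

scc[0]=?,scc[1]=?,scc[2]=?,scc[3]=?,scc[4]=0,scc[5]=0

step 1: low=(low[0]=0,low[1]=?,low[2]=0,low[3]=?,low[4]=2,low[5]=2); scc=(scc[0]=?,scc[1]=?,scc[2]=?,scc[3]=?,scc[4]=?,scc[5]=?)
step 2: low=(low[0]=0,low[1]=?,low[2]=0,low[3]=?,low[4]=2,low[5]=2); scc=(scc[0]=?,scc[1]=?,scc[2]=?,scc[3]=?,scc[4]=0,scc[5]=0)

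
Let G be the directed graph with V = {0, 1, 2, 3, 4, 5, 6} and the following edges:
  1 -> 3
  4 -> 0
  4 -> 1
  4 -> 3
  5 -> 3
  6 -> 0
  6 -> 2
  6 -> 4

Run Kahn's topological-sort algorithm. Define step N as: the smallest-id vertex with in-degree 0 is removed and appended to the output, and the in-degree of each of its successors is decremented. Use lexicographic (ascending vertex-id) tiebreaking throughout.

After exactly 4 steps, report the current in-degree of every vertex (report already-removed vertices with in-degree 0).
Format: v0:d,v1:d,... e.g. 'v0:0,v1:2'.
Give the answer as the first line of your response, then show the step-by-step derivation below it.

v0:0,v1:0,v2:0,v3:1,v4:0,v5:0,v6:0

step 1: output 5; order=[5]; indeg=(2,1,1,2,1,0,0)
step 2: output 6; order=[5,6]; indeg=(1,1,0,2,0,0,0)
step 3: output 2; order=[5,6,2]; indeg=(1,1,0,2,0,0,0)
step 4: output 4; order=[5,6,2,4]; indeg=(0,0,0,1,0,0,0)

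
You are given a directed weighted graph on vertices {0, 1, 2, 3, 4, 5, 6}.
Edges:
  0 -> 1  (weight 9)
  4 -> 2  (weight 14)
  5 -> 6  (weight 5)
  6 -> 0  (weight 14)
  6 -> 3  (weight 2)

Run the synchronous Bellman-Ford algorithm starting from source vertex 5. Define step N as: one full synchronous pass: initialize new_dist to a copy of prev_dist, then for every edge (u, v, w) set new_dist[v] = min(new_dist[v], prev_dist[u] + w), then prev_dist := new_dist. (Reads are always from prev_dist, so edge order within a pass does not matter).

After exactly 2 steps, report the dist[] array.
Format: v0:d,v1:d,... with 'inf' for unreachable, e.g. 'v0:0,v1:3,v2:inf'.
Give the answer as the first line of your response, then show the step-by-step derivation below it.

v0:19,v1:inf,v2:inf,v3:7,v4:inf,v5:0,v6:5

step 1: dist = v0:inf,v1:inf,v2:inf,v3:inf,v4:inf,v5:0,v6:5
step 2: dist = v0:19,v1:inf,v2:inf,v3:7,v4:inf,v5:0,v6:5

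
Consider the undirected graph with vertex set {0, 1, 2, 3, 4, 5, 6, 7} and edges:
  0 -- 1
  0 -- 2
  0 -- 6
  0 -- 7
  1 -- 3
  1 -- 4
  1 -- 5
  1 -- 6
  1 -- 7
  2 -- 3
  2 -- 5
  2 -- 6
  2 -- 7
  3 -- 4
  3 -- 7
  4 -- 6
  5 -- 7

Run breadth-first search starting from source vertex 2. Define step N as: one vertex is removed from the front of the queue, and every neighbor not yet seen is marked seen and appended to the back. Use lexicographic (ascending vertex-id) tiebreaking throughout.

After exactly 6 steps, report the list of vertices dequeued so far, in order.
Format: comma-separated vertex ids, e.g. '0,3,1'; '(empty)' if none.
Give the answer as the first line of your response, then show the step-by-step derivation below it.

2,0,3,5,6,7

step 1: dequeue 2; queue=[0,3,5,6,7]; order=2
step 2: dequeue 0; queue=[3,5,6,7,1]; order=2,0
step 3: dequeue 3; queue=[5,6,7,1,4]; order=2,0,3
step 4: dequeue 5; queue=[6,7,1,4]; order=2,0,3,5
step 5: dequeue 6; queue=[7,1,4]; order=2,0,3,5,6
step 6: dequeue 7; queue=[1,4]; order=2,0,3,5,6,7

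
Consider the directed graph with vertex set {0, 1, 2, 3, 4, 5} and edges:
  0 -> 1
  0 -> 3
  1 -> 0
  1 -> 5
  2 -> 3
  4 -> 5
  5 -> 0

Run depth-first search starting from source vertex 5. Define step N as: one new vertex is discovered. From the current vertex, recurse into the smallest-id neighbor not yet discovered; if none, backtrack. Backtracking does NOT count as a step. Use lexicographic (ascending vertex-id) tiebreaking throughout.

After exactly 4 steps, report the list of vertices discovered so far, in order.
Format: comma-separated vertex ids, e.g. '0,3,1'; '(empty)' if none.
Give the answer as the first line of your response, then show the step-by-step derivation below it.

5,0,1,3

step 1: discover 5; path=5; order=5
step 2: discover 0; path=5>0; order=5,0
step 3: discover 1; path=5>0>1; order=5,0,1
step 4: discover 3; path=5>0>3; order=5,0,1,3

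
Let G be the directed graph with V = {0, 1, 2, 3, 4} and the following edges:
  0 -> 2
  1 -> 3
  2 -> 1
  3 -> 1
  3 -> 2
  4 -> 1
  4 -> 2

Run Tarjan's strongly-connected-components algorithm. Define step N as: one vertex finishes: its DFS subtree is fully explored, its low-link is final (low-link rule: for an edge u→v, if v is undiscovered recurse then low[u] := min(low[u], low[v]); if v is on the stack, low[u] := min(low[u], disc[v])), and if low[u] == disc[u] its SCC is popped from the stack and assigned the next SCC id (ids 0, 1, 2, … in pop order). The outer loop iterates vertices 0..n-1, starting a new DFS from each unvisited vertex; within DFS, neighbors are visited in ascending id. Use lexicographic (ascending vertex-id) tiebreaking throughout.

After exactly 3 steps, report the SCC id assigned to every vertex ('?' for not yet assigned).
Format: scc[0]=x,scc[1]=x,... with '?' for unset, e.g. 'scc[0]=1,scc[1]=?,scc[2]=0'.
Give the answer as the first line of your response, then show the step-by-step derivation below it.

scc[0]=?,scc[1]=0,scc[2]=0,scc[3]=0,scc[4]=?

step 1: low=(low[0]=0,low[1]=2,low[2]=1,low[3]=1,low[4]=?); scc=(scc[0]=?,scc[1]=?,scc[2]=?,scc[3]=?,scc[4]=?)
step 2: low=(low[0]=0,low[1]=1,low[2]=1,low[3]=1,low[4]=?); scc=(scc[0]=?,scc[1]=?,scc[2]=?,scc[3]=?,scc[4]=?)
step 3: low=(low[0]=0,low[1]=1,low[2]=1,low[3]=1,low[4]=?); scc=(scc[0]=?,scc[1]=0,scc[2]=0,scc[3]=0,scc[4]=?)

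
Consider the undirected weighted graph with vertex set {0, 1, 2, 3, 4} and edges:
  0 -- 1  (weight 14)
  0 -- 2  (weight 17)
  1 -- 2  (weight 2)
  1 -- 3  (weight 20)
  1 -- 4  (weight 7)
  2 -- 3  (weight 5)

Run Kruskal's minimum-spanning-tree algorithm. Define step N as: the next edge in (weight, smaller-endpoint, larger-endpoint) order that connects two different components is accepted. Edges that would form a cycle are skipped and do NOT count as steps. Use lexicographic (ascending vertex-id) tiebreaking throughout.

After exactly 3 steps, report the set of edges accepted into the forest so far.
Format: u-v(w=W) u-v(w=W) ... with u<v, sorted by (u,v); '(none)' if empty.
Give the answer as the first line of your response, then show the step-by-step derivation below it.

1-2(w=2) 1-4(w=7) 2-3(w=5)

step 1: add edge 1-2 (w=2); MST = {1-2(w=2)}
step 2: add edge 2-3 (w=5); MST = {1-2(w=2) 2-3(w=5)}
step 3: add edge 1-4 (w=7); MST = {1-2(w=2) 1-4(w=7) 2-3(w=5)}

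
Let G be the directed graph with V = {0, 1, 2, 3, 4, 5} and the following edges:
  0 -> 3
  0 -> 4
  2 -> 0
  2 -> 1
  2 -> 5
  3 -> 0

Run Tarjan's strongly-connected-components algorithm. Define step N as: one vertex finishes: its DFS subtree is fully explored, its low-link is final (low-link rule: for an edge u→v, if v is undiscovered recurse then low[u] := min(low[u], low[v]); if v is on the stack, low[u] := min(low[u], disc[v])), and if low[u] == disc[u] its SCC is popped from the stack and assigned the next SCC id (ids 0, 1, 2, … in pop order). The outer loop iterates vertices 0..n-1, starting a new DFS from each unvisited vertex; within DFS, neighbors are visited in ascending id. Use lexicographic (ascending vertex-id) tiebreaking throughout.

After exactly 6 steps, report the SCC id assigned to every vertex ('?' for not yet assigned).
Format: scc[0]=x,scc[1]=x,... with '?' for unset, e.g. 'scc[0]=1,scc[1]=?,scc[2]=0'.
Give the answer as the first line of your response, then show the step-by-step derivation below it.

scc[0]=1,scc[1]=2,scc[2]=4,scc[3]=1,scc[4]=0,scc[5]=3

step 1: low=(low[0]=0,low[1]=?,low[2]=?,low[3]=0,low[4]=?,low[5]=?); scc=(scc[0]=?,scc[1]=?,scc[2]=?,scc[3]=?,scc[4]=?,scc[5]=?)
step 2: low=(low[0]=0,low[1]=?,low[2]=?,low[3]=0,low[4]=2,low[5]=?); scc=(scc[0]=?,scc[1]=?,scc[2]=?,scc[3]=?,scc[4]=0,scc[5]=?)
step 3: low=(low[0]=0,low[1]=?,low[2]=?,low[3]=0,low[4]=2,low[5]=?); scc=(scc[0]=1,scc[1]=?,scc[2]=?,scc[3]=1,scc[4]=0,scc[5]=?)
step 4: low=(low[0]=0,low[1]=3,low[2]=?,low[3]=0,low[4]=2,low[5]=?); scc=(scc[0]=1,scc[1]=2,scc[2]=?,scc[3]=1,scc[4]=0,scc[5]=?)
step 5: low=(low[0]=0,low[1]=3,low[2]=4,low[3]=0,low[4]=2,low[5]=5); scc=(scc[0]=1,scc[1]=2,scc[2]=?,scc[3]=1,scc[4]=0,scc[5]=3)
step 6: low=(low[0]=0,low[1]=3,low[2]=4,low[3]=0,low[4]=2,low[5]=5); scc=(scc[0]=1,scc[1]=2,scc[2]=4,scc[3]=1,scc[4]=0,scc[5]=3)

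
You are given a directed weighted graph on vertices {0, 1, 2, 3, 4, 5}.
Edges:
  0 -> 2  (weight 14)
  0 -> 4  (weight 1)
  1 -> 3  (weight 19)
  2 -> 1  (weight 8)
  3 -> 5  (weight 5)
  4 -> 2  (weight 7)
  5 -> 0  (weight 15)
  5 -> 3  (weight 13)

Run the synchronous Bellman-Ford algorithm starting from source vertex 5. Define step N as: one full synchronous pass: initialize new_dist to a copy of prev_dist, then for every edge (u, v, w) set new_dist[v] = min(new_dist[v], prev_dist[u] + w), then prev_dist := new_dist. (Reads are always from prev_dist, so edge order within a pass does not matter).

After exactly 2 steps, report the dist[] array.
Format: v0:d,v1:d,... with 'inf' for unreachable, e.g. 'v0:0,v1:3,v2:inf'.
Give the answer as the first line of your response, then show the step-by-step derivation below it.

v0:15,v1:inf,v2:29,v3:13,v4:16,v5:0

step 1: dist = v0:15,v1:inf,v2:inf,v3:13,v4:inf,v5:0
step 2: dist = v0:15,v1:inf,v2:29,v3:13,v4:16,v5:0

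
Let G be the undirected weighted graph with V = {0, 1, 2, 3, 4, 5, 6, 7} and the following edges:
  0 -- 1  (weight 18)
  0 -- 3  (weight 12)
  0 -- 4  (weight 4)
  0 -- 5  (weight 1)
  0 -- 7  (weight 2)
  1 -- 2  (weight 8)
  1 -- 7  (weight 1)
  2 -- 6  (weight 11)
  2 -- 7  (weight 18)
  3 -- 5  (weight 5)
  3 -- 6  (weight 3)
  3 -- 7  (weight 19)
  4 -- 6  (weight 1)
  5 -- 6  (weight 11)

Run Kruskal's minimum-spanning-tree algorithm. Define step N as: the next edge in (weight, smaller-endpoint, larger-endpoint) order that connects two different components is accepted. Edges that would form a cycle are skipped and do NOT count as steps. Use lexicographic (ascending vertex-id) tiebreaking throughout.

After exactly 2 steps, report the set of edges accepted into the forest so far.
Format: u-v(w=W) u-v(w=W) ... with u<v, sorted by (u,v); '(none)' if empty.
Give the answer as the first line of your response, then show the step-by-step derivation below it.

0-5(w=1) 1-7(w=1)

step 1: add edge 0-5 (w=1); MST = {0-5(w=1)}
step 2: add edge 1-7 (w=1); MST = {0-5(w=1) 1-7(w=1)}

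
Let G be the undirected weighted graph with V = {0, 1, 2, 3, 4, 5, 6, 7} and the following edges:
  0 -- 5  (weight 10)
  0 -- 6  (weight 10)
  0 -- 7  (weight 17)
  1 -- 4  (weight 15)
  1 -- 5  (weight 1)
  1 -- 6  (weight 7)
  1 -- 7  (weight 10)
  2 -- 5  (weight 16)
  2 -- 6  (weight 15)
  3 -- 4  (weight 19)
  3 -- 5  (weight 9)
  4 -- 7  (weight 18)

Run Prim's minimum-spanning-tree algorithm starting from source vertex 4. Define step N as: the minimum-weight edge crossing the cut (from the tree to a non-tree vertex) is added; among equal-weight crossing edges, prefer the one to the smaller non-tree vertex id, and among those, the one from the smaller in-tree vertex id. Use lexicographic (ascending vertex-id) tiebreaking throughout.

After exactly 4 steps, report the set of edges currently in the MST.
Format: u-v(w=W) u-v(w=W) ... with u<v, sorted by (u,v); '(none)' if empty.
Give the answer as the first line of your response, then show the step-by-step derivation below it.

1-4(w=15) 1-5(w=1) 1-6(w=7) 3-5(w=9)

step 1: add edge 1-4 (w=15); MST = {1-4(w=15)}
step 2: add edge 1-5 (w=1); MST = {1-4(w=15) 1-5(w=1)}
step 3: add edge 1-6 (w=7); MST = {1-4(w=15) 1-5(w=1) 1-6(w=7)}
step 4: add edge 3-5 (w=9); MST = {1-4(w=15) 1-5(w=1) 1-6(w=7) 3-5(w=9)}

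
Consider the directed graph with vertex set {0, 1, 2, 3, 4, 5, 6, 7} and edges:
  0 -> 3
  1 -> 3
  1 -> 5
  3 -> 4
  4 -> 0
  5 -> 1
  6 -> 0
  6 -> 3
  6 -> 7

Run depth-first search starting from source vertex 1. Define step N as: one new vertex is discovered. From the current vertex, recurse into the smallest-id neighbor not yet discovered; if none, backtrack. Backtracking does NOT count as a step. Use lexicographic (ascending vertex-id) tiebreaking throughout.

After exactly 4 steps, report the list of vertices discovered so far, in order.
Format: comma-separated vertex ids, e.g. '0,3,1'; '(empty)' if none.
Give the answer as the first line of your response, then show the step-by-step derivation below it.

1,3,4,0

step 1: discover 1; path=1; order=1
step 2: discover 3; path=1>3; order=1,3
step 3: discover 4; path=1>3>4; order=1,3,4
step 4: discover 0; path=1>3>4>0; order=1,3,4,0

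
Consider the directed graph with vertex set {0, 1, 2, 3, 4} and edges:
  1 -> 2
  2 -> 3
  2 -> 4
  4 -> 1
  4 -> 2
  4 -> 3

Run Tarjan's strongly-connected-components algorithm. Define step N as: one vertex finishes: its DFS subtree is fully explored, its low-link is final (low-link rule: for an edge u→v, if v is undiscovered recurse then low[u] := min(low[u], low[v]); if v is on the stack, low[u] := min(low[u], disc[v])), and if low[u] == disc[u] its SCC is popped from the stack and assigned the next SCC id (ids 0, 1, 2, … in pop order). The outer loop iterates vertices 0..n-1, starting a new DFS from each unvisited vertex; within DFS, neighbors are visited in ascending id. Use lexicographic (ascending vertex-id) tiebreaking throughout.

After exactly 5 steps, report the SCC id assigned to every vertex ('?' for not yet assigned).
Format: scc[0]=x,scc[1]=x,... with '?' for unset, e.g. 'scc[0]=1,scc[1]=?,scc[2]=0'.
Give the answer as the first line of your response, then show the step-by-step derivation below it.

scc[0]=0,scc[1]=2,scc[2]=2,scc[3]=1,scc[4]=2

step 1: low=(low[0]=0,low[1]=?,low[2]=?,low[3]=?,low[4]=?); scc=(scc[0]=0,scc[1]=?,scc[2]=?,scc[3]=?,scc[4]=?)
step 2: low=(low[0]=0,low[1]=1,low[2]=2,low[3]=3,low[4]=?); scc=(scc[0]=0,scc[1]=?,scc[2]=?,scc[3]=1,scc[4]=?)
step 3: low=(low[0]=0,low[1]=1,low[2]=2,low[3]=3,low[4]=1); scc=(scc[0]=0,scc[1]=?,scc[2]=?,scc[3]=1,scc[4]=?)
step 4: low=(low[0]=0,low[1]=1,low[2]=1,low[3]=3,low[4]=1); scc=(scc[0]=0,scc[1]=?,scc[2]=?,scc[3]=1,scc[4]=?)
step 5: low=(low[0]=0,low[1]=1,low[2]=1,low[3]=3,low[4]=1); scc=(scc[0]=0,scc[1]=2,scc[2]=2,scc[3]=1,scc[4]=2)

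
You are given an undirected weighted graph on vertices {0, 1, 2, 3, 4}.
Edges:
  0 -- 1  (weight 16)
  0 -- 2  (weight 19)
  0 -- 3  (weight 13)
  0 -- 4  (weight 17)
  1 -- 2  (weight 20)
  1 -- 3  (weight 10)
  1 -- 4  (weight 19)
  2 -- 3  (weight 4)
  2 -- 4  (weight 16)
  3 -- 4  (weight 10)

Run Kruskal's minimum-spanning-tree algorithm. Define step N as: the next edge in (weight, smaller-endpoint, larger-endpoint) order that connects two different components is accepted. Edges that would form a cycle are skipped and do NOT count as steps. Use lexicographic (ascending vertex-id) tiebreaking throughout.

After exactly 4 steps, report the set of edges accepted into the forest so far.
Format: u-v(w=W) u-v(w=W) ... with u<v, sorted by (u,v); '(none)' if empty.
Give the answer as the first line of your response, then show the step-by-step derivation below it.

0-3(w=13) 1-3(w=10) 2-3(w=4) 3-4(w=10)

step 1: add edge 2-3 (w=4); MST = {2-3(w=4)}
step 2: add edge 1-3 (w=10); MST = {1-3(w=10) 2-3(w=4)}
step 3: add edge 3-4 (w=10); MST = {1-3(w=10) 2-3(w=4) 3-4(w=10)}
step 4: add edge 0-3 (w=13); MST = {0-3(w=13) 1-3(w=10) 2-3(w=4) 3-4(w=10)}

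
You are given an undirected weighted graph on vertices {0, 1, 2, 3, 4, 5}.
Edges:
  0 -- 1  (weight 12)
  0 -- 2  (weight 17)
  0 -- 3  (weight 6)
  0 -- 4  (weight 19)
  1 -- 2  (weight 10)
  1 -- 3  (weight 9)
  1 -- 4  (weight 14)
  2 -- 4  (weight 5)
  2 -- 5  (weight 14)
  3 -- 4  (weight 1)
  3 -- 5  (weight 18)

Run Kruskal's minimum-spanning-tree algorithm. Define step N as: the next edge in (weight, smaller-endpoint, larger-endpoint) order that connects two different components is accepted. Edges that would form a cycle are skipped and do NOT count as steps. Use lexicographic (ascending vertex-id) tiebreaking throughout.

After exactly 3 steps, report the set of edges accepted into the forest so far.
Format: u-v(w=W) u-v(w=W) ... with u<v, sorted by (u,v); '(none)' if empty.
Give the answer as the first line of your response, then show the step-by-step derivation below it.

0-3(w=6) 2-4(w=5) 3-4(w=1)

step 1: add edge 3-4 (w=1); MST = {3-4(w=1)}
step 2: add edge 2-4 (w=5); MST = {2-4(w=5) 3-4(w=1)}
step 3: add edge 0-3 (w=6); MST = {0-3(w=6) 2-4(w=5) 3-4(w=1)}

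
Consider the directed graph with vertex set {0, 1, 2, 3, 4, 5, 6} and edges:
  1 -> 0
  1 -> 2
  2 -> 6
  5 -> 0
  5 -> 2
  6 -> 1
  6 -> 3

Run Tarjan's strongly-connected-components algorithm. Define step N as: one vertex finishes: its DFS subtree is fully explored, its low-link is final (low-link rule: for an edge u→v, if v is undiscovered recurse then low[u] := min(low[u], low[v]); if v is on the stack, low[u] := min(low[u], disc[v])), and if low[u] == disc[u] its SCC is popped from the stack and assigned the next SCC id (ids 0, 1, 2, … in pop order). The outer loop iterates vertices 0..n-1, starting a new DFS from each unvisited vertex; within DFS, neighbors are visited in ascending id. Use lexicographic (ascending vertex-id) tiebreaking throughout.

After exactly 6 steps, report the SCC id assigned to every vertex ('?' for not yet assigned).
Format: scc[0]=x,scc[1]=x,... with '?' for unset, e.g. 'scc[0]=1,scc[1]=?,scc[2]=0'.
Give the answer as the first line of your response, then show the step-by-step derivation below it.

scc[0]=0,scc[1]=2,scc[2]=2,scc[3]=1,scc[4]=3,scc[5]=?,scc[6]=2

step 1: low=(low[0]=0,low[1]=?,low[2]=?,low[3]=?,low[4]=?,low[5]=?,low[6]=?); scc=(scc[0]=0,scc[1]=?,scc[2]=?,scc[3]=?,scc[4]=?,scc[5]=?,scc[6]=?)
step 2: low=(low[0]=0,low[1]=1,low[2]=2,low[3]=4,low[4]=?,low[5]=?,low[6]=1); scc=(scc[0]=0,scc[1]=?,scc[2]=?,scc[3]=1,scc[4]=?,scc[5]=?,scc[6]=?)
step 3: low=(low[0]=0,low[1]=1,low[2]=2,low[3]=4,low[4]=?,low[5]=?,low[6]=1); scc=(scc[0]=0,scc[1]=?,scc[2]=?,scc[3]=1,scc[4]=?,scc[5]=?,scc[6]=?)
step 4: low=(low[0]=0,low[1]=1,low[2]=1,low[3]=4,low[4]=?,low[5]=?,low[6]=1); scc=(scc[0]=0,scc[1]=?,scc[2]=?,scc[3]=1,scc[4]=?,scc[5]=?,scc[6]=?)
step 5: low=(low[0]=0,low[1]=1,low[2]=1,low[3]=4,low[4]=?,low[5]=?,low[6]=1); scc=(scc[0]=0,scc[1]=2,scc[2]=2,scc[3]=1,scc[4]=?,scc[5]=?,scc[6]=2)
step 6: low=(low[0]=0,low[1]=1,low[2]=1,low[3]=4,low[4]=5,low[5]=?,low[6]=1); scc=(scc[0]=0,scc[1]=2,scc[2]=2,scc[3]=1,scc[4]=3,scc[5]=?,scc[6]=2)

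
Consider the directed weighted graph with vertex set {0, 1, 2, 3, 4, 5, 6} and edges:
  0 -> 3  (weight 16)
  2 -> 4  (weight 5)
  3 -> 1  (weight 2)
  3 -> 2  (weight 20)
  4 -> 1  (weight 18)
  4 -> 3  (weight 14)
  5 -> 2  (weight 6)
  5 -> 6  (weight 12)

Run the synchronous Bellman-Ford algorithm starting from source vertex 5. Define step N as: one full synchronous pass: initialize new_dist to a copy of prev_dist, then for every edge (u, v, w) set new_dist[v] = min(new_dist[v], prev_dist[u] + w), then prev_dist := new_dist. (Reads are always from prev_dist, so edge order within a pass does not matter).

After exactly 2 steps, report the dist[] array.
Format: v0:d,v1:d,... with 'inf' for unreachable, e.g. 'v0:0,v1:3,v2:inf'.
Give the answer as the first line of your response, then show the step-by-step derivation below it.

v0:inf,v1:inf,v2:6,v3:inf,v4:11,v5:0,v6:12

step 1: dist = v0:inf,v1:inf,v2:6,v3:inf,v4:inf,v5:0,v6:12
step 2: dist = v0:inf,v1:inf,v2:6,v3:inf,v4:11,v5:0,v6:12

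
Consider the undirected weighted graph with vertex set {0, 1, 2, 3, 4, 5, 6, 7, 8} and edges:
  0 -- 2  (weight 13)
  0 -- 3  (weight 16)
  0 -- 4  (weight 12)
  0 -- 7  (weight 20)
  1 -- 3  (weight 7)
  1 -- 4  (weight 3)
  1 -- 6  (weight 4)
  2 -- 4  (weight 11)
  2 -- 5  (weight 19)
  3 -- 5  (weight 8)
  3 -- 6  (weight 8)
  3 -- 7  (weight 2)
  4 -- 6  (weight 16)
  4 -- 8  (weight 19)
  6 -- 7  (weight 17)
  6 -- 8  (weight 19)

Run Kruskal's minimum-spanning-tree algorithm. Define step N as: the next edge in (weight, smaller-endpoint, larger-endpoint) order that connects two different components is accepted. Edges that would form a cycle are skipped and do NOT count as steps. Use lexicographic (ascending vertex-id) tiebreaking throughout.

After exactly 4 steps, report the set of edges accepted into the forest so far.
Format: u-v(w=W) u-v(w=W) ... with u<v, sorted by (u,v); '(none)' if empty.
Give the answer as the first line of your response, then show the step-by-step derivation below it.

1-3(w=7) 1-4(w=3) 1-6(w=4) 3-7(w=2)

step 1: add edge 3-7 (w=2); MST = {3-7(w=2)}
step 2: add edge 1-4 (w=3); MST = {1-4(w=3) 3-7(w=2)}
step 3: add edge 1-6 (w=4); MST = {1-4(w=3) 1-6(w=4) 3-7(w=2)}
step 4: add edge 1-3 (w=7); MST = {1-3(w=7) 1-4(w=3) 1-6(w=4) 3-7(w=2)}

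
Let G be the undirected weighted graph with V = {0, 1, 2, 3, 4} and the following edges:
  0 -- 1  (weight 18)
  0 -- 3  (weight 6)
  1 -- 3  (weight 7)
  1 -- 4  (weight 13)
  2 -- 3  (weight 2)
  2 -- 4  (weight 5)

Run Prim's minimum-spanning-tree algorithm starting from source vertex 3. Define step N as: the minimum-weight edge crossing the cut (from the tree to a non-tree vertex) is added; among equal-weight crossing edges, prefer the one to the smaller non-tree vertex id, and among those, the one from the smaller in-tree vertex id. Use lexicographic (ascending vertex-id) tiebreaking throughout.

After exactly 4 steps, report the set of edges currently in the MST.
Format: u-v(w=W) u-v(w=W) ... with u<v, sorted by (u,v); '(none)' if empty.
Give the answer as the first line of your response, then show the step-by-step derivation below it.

0-3(w=6) 1-3(w=7) 2-3(w=2) 2-4(w=5)

step 1: add edge 2-3 (w=2); MST = {2-3(w=2)}
step 2: add edge 2-4 (w=5); MST = {2-3(w=2) 2-4(w=5)}
step 3: add edge 0-3 (w=6); MST = {0-3(w=6) 2-3(w=2) 2-4(w=5)}
step 4: add edge 1-3 (w=7); MST = {0-3(w=6) 1-3(w=7) 2-3(w=2) 2-4(w=5)}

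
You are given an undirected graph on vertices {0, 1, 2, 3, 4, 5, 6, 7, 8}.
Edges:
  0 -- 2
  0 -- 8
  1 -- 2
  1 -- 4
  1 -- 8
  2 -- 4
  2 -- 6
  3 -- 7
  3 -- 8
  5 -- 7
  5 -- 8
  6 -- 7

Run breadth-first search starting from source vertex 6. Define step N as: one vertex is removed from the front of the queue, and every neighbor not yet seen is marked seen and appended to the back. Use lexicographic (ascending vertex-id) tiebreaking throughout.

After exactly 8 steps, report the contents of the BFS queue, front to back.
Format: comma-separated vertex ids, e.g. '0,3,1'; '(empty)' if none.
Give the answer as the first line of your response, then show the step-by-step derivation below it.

8

step 1: dequeue 6; queue=[2,7]; order=6
step 2: dequeue 2; queue=[7,0,1,4]; order=6,2
step 3: dequeue 7; queue=[0,1,4,3,5]; order=6,2,7
step 4: dequeue 0; queue=[1,4,3,5,8]; order=6,2,7,0
step 5: dequeue 1; queue=[4,3,5,8]; order=6,2,7,0,1
step 6: dequeue 4; queue=[3,5,8]; order=6,2,7,0,1,4
step 7: dequeue 3; queue=[5,8]; order=6,2,7,0,1,4,3
step 8: dequeue 5; queue=[8]; order=6,2,7,0,1,4,3,5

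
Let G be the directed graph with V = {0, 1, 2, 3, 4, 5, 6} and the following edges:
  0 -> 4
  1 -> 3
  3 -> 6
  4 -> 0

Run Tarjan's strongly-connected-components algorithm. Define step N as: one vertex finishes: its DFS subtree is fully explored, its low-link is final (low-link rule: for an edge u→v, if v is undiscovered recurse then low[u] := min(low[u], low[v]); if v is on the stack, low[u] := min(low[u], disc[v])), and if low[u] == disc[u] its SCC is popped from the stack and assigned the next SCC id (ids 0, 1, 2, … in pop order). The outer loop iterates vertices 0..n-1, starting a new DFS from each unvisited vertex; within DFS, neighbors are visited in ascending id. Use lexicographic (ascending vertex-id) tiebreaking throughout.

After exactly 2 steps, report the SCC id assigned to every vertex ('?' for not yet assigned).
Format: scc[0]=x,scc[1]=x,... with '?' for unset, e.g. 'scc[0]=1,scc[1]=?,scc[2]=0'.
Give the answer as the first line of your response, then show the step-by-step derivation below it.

scc[0]=0,scc[1]=?,scc[2]=?,scc[3]=?,scc[4]=0,scc[5]=?,scc[6]=?

step 1: low=(low[0]=0,low[1]=?,low[2]=?,low[3]=?,low[4]=0,low[5]=?,low[6]=?); scc=(scc[0]=?,scc[1]=?,scc[2]=?,scc[3]=?,scc[4]=?,scc[5]=?,scc[6]=?)
step 2: low=(low[0]=0,low[1]=?,low[2]=?,low[3]=?,low[4]=0,low[5]=?,low[6]=?); scc=(scc[0]=0,scc[1]=?,scc[2]=?,scc[3]=?,scc[4]=0,scc[5]=?,scc[6]=?)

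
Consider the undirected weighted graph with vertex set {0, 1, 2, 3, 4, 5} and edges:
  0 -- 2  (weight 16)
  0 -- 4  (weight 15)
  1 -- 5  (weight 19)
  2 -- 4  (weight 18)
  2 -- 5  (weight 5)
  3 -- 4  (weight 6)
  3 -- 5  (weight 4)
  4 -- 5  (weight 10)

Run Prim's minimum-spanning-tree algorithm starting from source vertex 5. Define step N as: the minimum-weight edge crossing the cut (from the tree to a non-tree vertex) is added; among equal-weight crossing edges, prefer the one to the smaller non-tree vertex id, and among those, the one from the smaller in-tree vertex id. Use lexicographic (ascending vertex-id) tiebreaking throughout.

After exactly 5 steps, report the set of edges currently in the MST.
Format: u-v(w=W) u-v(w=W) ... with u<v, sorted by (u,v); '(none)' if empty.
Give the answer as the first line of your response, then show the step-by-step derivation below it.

0-4(w=15) 1-5(w=19) 2-5(w=5) 3-4(w=6) 3-5(w=4)

step 1: add edge 3-5 (w=4); MST = {3-5(w=4)}
step 2: add edge 2-5 (w=5); MST = {2-5(w=5) 3-5(w=4)}
step 3: add edge 3-4 (w=6); MST = {2-5(w=5) 3-4(w=6) 3-5(w=4)}
step 4: add edge 0-4 (w=15); MST = {0-4(w=15) 2-5(w=5) 3-4(w=6) 3-5(w=4)}
step 5: add edge 1-5 (w=19); MST = {0-4(w=15) 1-5(w=19) 2-5(w=5) 3-4(w=6) 3-5(w=4)}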